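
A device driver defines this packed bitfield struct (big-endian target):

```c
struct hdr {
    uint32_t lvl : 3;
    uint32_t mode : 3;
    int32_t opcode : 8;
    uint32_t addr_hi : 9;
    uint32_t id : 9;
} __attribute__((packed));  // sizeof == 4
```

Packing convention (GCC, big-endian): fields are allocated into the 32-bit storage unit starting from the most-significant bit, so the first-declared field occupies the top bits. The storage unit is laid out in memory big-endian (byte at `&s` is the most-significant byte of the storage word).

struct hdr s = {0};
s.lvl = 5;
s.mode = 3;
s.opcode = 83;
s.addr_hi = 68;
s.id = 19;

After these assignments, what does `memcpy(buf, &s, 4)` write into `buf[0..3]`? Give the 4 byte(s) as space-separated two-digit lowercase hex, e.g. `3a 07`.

lvl (3b) val=5 bits=0x5 at bit 29: 0xa0000000
mode (3b) val=3 bits=0x3 at bit 26: 0xac000000
opcode (8b) val=83 bits=0x53 at bit 18: 0xad4c0000
addr_hi (9b) val=68 bits=0x44 at bit 9: 0xad4c8800
id (9b) val=19 bits=0x13 at bit 0: 0xad4c8813
word = 0xad4c8813 → big-endian bytes:
  [0]=0xad  [1]=0x4c  [2]=0x88  [3]=0x13

ad 4c 88 13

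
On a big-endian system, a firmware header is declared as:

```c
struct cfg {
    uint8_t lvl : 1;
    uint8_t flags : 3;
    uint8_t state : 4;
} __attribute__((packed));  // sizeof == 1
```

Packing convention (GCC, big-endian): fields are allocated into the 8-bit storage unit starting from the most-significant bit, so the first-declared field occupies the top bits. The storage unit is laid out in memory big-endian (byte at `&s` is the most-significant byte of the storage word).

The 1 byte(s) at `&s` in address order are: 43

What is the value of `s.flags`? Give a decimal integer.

4

[0]=0x43 (big-endian) → word 0x43
lvl [7+:1] = (word>>7) & 0x1 = 0
flags [4+:3] = (word>>4) & 0x7 = 4  ←
state [0+:4] = (word>>0) & 0xf = 3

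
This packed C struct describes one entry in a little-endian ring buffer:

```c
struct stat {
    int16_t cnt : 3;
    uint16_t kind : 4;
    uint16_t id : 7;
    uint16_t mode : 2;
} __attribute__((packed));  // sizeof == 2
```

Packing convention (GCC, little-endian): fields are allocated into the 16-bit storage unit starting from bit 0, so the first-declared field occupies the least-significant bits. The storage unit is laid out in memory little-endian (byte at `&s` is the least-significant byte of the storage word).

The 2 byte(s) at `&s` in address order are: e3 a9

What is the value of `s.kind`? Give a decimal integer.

12

[0]=0xe3 [1]=0xa9 (little-endian) → word 0xa9e3
cnt [0+:3] = (word>>0) & 0x7 = 3
kind [3+:4] = (word>>3) & 0xf = 12  ←
id [7+:7] = (word>>7) & 0x7f = 83
mode [14+:2] = (word>>14) & 0x3 = 2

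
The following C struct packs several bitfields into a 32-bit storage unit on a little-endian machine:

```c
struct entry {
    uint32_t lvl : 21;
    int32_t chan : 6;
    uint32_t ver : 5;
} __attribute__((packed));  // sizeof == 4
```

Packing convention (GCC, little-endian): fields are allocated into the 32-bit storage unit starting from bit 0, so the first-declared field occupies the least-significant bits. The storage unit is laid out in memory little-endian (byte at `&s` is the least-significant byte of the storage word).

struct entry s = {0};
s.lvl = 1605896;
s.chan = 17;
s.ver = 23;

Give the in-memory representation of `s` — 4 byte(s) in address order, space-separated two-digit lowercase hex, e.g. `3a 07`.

lvl:21 = 1605896 → 0x188108 << 0 → word 0x00188108
chan:6 = 17 → 0x11 << 21 → word 0x02388108
ver:5 = 23 → 0x17 << 27 → word 0xba388108
word = 0xba388108 → little-endian bytes:
  [0]=0x08  [1]=0x81  [2]=0x38  [3]=0xba

08 81 38 ba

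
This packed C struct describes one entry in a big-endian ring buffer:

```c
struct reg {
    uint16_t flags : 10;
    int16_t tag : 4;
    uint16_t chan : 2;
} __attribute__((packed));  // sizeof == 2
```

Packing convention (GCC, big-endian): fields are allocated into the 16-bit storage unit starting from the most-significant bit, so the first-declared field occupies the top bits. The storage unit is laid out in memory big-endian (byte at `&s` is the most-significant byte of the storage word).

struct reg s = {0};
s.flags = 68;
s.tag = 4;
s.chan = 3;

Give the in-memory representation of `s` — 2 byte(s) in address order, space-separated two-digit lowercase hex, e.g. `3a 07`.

flags (10b) val=68 bits=0x44 at bit 6: 0x1100
tag (4b) val=4 bits=0x4 at bit 2: 0x1110
chan (2b) val=3 bits=0x3 at bit 0: 0x1113
word = 0x1113 → big-endian bytes:
  [0]=0x11  [1]=0x13

11 13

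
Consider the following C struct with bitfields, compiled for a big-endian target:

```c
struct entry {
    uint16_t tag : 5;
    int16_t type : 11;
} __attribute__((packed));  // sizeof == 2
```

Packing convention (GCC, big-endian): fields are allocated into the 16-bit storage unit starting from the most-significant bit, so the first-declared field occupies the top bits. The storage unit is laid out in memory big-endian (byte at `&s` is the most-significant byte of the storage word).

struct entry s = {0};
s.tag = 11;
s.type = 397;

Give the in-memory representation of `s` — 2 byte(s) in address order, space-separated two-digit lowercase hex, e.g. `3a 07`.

59 8d

[11+:5] tag=11 & 0x1f = 0xb; word=0x5800
[0+:11] type=397 & 0x7ff = 0x18d; word=0x598d
word = 0x598d → big-endian bytes:
  [0]=0x59  [1]=0x8d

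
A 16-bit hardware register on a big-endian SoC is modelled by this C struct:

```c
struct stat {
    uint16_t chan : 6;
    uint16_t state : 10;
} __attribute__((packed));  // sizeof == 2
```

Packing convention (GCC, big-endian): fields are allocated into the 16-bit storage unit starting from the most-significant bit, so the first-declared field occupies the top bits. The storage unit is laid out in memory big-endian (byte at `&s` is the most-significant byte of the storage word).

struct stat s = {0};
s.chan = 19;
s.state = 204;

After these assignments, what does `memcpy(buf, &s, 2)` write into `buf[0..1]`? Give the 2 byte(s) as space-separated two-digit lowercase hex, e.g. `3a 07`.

chan:6 = 19 → 0x13 << 10 → word 0x4c00
state:10 = 204 → 0xcc << 0 → word 0x4ccc
word = 0x4ccc → big-endian bytes:
  [0]=0x4c  [1]=0xcc

4c cc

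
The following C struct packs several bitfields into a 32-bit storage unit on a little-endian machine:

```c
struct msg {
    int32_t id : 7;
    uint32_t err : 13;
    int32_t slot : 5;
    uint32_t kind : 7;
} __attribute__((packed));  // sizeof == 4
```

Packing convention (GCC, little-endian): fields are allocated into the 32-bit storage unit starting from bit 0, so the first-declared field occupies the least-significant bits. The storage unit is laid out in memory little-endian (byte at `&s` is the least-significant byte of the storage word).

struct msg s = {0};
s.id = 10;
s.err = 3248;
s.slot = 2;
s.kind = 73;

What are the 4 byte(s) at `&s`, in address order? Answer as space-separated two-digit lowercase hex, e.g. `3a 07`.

[0+:7] id=10 & 0x7f = 0xa; word=0x0000000a
[7+:13] err=3248 & 0x1fff = 0xcb0; word=0x0006580a
[20+:5] slot=2 & 0x1f = 0x2; word=0x0026580a
[25+:7] kind=73 & 0x7f = 0x49; word=0x9226580a
word = 0x9226580a → little-endian bytes:
  [0]=0x0a  [1]=0x58  [2]=0x26  [3]=0x92

0a 58 26 92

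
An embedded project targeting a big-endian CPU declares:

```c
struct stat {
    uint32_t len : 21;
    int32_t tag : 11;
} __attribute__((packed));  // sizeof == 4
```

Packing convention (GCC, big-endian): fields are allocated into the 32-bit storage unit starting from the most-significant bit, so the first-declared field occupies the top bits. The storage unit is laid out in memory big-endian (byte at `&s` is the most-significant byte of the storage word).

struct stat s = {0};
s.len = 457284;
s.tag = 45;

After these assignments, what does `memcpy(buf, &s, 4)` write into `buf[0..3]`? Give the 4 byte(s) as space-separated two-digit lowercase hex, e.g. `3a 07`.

len:21 = 457284 → 0x6fa44 << 11 → word 0x37d22000
tag:11 = 45 → 0x2d << 0 → word 0x37d2202d
word = 0x37d2202d → big-endian bytes:
  [0]=0x37  [1]=0xd2  [2]=0x20  [3]=0x2d

37 d2 20 2d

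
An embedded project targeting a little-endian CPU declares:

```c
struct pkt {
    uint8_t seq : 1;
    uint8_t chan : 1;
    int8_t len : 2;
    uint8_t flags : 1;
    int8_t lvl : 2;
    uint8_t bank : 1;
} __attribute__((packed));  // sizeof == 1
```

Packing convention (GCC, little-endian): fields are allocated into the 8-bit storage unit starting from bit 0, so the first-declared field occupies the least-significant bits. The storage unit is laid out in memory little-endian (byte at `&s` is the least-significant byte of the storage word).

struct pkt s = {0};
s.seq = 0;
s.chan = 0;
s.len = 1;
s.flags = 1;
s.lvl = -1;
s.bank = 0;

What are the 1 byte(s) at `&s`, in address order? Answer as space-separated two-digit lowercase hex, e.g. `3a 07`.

[0+:1] seq=0 & 0x1 = 0x0; word=0x00
[1+:1] chan=0 & 0x1 = 0x0; word=0x00
[2+:2] len=1 & 0x3 = 0x1; word=0x04
[4+:1] flags=1 & 0x1 = 0x1; word=0x14
[5+:2] lvl=-1 & 0x3 = 0x3; word=0x74
[7+:1] bank=0 & 0x1 = 0x0; word=0x74
word = 0x74 → little-endian bytes:
  [0]=0x74

74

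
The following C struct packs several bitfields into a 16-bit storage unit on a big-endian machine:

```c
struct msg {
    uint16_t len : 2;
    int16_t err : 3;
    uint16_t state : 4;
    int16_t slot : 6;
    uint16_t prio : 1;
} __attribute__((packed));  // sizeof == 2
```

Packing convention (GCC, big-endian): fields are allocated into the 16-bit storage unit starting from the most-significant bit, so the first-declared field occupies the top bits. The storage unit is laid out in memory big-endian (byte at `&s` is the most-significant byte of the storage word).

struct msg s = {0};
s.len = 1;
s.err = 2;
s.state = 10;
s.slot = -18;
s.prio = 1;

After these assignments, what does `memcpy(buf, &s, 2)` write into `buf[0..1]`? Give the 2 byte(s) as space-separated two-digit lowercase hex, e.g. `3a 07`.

[14+:2] len=1 & 0x3 = 0x1; word=0x4000
[11+:3] err=2 & 0x7 = 0x2; word=0x5000
[7+:4] state=10 & 0xf = 0xa; word=0x5500
[1+:6] slot=-18 & 0x3f = 0x2e; word=0x555c
[0+:1] prio=1 & 0x1 = 0x1; word=0x555d
word = 0x555d → big-endian bytes:
  [0]=0x55  [1]=0x5d

55 5d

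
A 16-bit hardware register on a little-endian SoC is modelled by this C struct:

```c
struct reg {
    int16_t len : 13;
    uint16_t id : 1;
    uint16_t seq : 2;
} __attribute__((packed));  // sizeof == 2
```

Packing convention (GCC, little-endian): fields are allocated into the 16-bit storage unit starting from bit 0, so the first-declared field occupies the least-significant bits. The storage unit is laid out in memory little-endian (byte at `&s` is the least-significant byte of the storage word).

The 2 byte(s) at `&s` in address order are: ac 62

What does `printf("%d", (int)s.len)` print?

[0]=0xac [1]=0x62 (little-endian) → word 0x62ac
len [0+:13] = (word>>0) & 0x1fff = 684  ←
id [13+:1] = (word>>13) & 0x1 = 1
seq [14+:2] = (word>>14) & 0x3 = 1
len signed 13b, MSB=0: value = 684

684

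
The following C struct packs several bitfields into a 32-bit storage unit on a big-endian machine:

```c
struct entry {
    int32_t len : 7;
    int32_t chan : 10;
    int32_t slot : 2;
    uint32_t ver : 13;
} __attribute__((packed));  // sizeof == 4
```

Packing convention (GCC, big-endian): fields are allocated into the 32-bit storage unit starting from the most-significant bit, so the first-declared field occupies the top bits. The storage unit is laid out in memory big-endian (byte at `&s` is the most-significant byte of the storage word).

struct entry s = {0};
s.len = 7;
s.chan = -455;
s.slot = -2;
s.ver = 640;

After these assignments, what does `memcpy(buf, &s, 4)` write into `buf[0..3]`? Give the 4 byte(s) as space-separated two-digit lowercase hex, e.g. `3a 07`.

0f 1c c2 80

[25+:7] len=7 & 0x7f = 0x7; word=0x0e000000
[15+:10] chan=-455 & 0x3ff = 0x239; word=0x0f1c8000
[13+:2] slot=-2 & 0x3 = 0x2; word=0x0f1cc000
[0+:13] ver=640 & 0x1fff = 0x280; word=0x0f1cc280
word = 0x0f1cc280 → big-endian bytes:
  [0]=0x0f  [1]=0x1c  [2]=0xc2  [3]=0x80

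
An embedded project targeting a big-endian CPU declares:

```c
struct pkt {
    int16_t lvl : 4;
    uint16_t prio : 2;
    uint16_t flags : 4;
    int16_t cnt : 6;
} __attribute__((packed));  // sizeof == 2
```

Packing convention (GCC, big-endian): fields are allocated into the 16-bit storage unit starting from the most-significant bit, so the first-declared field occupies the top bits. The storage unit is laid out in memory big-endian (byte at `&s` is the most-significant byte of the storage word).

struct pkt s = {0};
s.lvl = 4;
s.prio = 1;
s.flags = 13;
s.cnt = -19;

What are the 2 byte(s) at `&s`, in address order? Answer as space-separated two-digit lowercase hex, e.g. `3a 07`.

lvl (4b) val=4 bits=0x4 at bit 12: 0x4000
prio (2b) val=1 bits=0x1 at bit 10: 0x4400
flags (4b) val=13 bits=0xd at bit 6: 0x4740
cnt (6b) val=-19 bits=0x2d at bit 0: 0x476d
word = 0x476d → big-endian bytes:
  [0]=0x47  [1]=0x6d

47 6d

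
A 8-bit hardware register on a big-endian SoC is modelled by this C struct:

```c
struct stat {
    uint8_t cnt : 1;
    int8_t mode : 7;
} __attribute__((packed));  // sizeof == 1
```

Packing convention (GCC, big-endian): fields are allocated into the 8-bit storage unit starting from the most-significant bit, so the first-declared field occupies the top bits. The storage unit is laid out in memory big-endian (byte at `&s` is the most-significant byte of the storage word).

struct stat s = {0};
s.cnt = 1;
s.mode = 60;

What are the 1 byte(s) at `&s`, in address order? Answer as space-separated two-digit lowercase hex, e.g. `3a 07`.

cnt (1b) val=1 bits=0x1 at bit 7: 0x80
mode (7b) val=60 bits=0x3c at bit 0: 0xbc
word = 0xbc → big-endian bytes:
  [0]=0xbc

bc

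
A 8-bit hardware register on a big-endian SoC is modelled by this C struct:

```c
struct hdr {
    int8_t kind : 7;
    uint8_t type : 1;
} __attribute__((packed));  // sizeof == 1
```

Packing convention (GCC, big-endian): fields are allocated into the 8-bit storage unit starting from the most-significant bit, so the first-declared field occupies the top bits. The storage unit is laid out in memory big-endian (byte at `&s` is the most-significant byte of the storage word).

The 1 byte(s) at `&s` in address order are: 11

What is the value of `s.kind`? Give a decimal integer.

[0]=0x11 (big-endian) → word 0x11
kind:7 @ bit 1 → (0x11>>1)&0x7f = 0x8  ←
type:1 @ bit 0 → (0x11>>0)&0x1 = 0x1
kind signed 7b, MSB=0: value = 8

8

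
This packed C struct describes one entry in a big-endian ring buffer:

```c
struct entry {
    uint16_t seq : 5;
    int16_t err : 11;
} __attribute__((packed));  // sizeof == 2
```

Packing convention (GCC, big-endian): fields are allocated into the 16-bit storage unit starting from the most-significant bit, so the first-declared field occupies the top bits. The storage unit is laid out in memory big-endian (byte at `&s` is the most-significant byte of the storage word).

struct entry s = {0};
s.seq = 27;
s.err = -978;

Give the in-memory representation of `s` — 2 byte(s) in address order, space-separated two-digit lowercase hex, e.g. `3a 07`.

dc 2e

seq:5 = 27 → 0x1b << 11 → word 0xd800
err:11 = -978 → 0x42e << 0 → word 0xdc2e
word = 0xdc2e → big-endian bytes:
  [0]=0xdc  [1]=0x2e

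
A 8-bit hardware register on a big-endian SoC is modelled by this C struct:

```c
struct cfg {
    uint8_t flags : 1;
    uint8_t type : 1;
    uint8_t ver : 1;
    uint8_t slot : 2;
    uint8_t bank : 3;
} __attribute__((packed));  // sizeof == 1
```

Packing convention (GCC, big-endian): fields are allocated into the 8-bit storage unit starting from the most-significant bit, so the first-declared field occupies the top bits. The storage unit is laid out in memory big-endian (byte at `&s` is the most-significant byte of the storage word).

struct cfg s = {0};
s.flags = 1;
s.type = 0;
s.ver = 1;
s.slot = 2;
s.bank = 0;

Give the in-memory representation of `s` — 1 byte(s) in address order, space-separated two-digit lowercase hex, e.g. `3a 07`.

flags:1 = 1 → 0x1 << 7 → word 0x80
type:1 = 0 → 0x0 << 6 → word 0x80
ver:1 = 1 → 0x1 << 5 → word 0xa0
slot:2 = 2 → 0x2 << 3 → word 0xb0
bank:3 = 0 → 0x0 << 0 → word 0xb0
word = 0xb0 → big-endian bytes:
  [0]=0xb0

b0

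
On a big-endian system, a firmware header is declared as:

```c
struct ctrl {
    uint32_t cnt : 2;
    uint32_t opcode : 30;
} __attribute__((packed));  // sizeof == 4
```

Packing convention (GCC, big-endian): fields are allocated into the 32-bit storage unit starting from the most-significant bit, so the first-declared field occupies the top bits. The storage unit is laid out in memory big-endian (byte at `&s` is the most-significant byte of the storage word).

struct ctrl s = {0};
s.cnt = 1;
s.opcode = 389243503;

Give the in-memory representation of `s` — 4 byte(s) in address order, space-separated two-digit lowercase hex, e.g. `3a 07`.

57 33 62 6f

cnt (2b) val=1 bits=0x1 at bit 30: 0x40000000
opcode (30b) val=389243503 bits=0x1733626f at bit 0: 0x5733626f
word = 0x5733626f → big-endian bytes:
  [0]=0x57  [1]=0x33  [2]=0x62  [3]=0x6f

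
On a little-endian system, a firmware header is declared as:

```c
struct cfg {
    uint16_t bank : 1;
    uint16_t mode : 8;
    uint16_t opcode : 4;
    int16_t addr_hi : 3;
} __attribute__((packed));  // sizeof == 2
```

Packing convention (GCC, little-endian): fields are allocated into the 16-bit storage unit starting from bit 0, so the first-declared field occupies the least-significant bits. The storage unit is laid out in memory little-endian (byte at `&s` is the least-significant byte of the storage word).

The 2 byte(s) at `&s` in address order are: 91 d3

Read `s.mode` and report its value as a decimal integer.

200

[0]=0x91 [1]=0xd3 (little-endian) → word 0xd391
bank:1 @ bit 0 → (0xd391>>0)&0x1 = 0x1
mode:8 @ bit 1 → (0xd391>>1)&0xff = 0xc8  ←
opcode:4 @ bit 9 → (0xd391>>9)&0xf = 0x9
addr_hi:3 @ bit 13 → (0xd391>>13)&0x7 = 0x6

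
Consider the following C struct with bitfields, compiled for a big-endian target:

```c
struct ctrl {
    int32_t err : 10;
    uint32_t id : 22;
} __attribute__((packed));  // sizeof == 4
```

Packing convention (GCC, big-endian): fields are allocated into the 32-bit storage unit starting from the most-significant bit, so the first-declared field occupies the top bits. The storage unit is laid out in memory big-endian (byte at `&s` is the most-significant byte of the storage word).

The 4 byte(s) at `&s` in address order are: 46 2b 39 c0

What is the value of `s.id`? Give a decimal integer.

2832832

[0]=0x46 [1]=0x2b [2]=0x39 [3]=0xc0 (big-endian) → word 0x462b39c0
err:10 @ bit 22 → (0x462b39c0>>22)&0x3ff = 0x118
id:22 @ bit 0 → (0x462b39c0>>0)&0x3fffff = 0x2b39c0  ←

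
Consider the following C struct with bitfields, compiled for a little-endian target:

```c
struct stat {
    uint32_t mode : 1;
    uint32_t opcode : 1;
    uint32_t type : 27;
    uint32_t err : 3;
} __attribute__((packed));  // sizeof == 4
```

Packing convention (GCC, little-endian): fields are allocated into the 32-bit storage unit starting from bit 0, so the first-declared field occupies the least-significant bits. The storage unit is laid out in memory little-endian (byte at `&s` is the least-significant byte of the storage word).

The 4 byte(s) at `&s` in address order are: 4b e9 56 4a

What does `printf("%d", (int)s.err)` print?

[0]=0x4b [1]=0xe9 [2]=0x56 [3]=0x4a (little-endian) → word 0x4a56e94b
mode [0+:1] = (word>>0) & 0x1 = 1
opcode [1+:1] = (word>>1) & 0x1 = 1
type [2+:27] = (word>>2) & 0x7ffffff = 43366994
err [29+:3] = (word>>29) & 0x7 = 2  ←

2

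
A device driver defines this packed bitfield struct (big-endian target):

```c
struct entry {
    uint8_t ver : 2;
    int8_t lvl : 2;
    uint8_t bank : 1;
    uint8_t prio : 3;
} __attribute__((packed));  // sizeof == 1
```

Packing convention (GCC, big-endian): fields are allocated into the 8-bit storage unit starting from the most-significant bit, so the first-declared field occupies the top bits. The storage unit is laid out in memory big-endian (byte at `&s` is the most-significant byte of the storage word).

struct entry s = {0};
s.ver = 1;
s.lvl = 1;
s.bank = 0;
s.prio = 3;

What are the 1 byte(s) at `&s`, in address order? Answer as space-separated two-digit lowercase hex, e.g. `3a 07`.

53

[6+:2] ver=1 & 0x3 = 0x1; word=0x40
[4+:2] lvl=1 & 0x3 = 0x1; word=0x50
[3+:1] bank=0 & 0x1 = 0x0; word=0x50
[0+:3] prio=3 & 0x7 = 0x3; word=0x53
word = 0x53 → big-endian bytes:
  [0]=0x53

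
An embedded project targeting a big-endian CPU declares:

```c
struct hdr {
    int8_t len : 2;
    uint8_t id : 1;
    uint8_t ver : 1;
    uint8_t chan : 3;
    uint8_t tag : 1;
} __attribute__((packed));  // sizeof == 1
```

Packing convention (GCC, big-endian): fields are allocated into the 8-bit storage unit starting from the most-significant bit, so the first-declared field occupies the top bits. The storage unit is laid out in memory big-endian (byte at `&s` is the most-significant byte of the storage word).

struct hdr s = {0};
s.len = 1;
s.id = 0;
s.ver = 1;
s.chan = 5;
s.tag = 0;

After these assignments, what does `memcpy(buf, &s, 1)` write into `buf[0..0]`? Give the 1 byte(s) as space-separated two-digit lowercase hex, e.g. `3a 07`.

len (2b) val=1 bits=0x1 at bit 6: 0x40
id (1b) val=0 bits=0x0 at bit 5: 0x40
ver (1b) val=1 bits=0x1 at bit 4: 0x50
chan (3b) val=5 bits=0x5 at bit 1: 0x5a
tag (1b) val=0 bits=0x0 at bit 0: 0x5a
word = 0x5a → big-endian bytes:
  [0]=0x5a

5a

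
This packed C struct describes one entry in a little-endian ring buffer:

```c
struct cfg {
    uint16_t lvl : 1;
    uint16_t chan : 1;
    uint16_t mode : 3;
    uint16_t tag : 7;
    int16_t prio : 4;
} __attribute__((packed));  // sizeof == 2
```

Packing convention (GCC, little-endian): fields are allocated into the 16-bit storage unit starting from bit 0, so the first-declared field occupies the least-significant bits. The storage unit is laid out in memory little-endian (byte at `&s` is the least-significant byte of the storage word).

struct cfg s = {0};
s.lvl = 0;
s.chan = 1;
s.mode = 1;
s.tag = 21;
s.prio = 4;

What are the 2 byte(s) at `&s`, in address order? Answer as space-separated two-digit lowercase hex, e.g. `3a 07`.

a6 42

lvl:1 = 0 → 0x0 << 0 → word 0x0000
chan:1 = 1 → 0x1 << 1 → word 0x0002
mode:3 = 1 → 0x1 << 2 → word 0x0006
tag:7 = 21 → 0x15 << 5 → word 0x02a6
prio:4 = 4 → 0x4 << 12 → word 0x42a6
word = 0x42a6 → little-endian bytes:
  [0]=0xa6  [1]=0x42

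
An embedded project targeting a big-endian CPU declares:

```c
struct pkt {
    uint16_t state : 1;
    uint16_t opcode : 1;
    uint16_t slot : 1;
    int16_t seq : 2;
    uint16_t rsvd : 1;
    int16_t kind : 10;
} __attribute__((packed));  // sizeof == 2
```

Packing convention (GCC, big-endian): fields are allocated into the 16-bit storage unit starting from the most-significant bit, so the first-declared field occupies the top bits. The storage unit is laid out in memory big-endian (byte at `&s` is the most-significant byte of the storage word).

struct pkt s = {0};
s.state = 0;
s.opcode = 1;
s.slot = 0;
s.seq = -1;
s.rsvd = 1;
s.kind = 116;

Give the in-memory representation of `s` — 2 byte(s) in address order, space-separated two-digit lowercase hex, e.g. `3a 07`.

[15+:1] state=0 & 0x1 = 0x0; word=0x0000
[14+:1] opcode=1 & 0x1 = 0x1; word=0x4000
[13+:1] slot=0 & 0x1 = 0x0; word=0x4000
[11+:2] seq=-1 & 0x3 = 0x3; word=0x5800
[10+:1] rsvd=1 & 0x1 = 0x1; word=0x5c00
[0+:10] kind=116 & 0x3ff = 0x74; word=0x5c74
word = 0x5c74 → big-endian bytes:
  [0]=0x5c  [1]=0x74

5c 74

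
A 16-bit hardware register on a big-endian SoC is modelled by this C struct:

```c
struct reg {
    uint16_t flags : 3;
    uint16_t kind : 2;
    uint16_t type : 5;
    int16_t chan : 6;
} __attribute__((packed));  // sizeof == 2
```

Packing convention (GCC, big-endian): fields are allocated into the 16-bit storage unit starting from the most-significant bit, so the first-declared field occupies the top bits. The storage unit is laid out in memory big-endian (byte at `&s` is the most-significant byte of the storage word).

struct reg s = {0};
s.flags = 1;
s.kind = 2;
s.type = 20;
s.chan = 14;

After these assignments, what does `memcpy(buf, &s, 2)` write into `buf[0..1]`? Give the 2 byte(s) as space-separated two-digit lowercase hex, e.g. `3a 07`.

flags:3 = 1 → 0x1 << 13 → word 0x2000
kind:2 = 2 → 0x2 << 11 → word 0x3000
type:5 = 20 → 0x14 << 6 → word 0x3500
chan:6 = 14 → 0xe << 0 → word 0x350e
word = 0x350e → big-endian bytes:
  [0]=0x35  [1]=0x0e

35 0e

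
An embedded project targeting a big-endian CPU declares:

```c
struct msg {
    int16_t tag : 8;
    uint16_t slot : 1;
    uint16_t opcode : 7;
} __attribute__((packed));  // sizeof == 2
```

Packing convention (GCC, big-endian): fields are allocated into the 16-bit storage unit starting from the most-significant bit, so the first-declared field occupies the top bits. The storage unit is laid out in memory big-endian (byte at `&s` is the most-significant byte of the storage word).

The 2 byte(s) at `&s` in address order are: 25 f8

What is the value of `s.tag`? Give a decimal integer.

[0]=0x25 [1]=0xf8 (big-endian) → word 0x25f8
tag:8 @ bit 8 → (0x25f8>>8)&0xff = 0x25  ←
slot:1 @ bit 7 → (0x25f8>>7)&0x1 = 0x1
opcode:7 @ bit 0 → (0x25f8>>0)&0x7f = 0x78
tag signed 8b, MSB=0: value = 37

37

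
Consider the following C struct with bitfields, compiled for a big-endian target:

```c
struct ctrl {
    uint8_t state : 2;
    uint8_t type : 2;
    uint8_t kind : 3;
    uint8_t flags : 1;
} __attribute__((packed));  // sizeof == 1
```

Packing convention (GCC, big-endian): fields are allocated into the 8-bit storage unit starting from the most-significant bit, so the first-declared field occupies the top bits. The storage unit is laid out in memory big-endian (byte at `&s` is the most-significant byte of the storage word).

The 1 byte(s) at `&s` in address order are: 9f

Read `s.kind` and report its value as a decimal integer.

7

[0]=0x9f (big-endian) → word 0x9f
state [6+:2] = (word>>6) & 0x3 = 2
type [4+:2] = (word>>4) & 0x3 = 1
kind [1+:3] = (word>>1) & 0x7 = 7  ←
flags [0+:1] = (word>>0) & 0x1 = 1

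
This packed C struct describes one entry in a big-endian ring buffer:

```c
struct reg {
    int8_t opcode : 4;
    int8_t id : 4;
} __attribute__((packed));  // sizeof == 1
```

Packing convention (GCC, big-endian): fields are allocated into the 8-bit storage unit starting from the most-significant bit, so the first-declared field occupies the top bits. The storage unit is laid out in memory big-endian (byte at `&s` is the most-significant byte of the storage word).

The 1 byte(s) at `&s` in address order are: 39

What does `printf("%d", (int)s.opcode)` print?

[0]=0x39 (big-endian) → word 0x39
opcode:4 @ bit 4 → (0x39>>4)&0xf = 0x3  ←
id:4 @ bit 0 → (0x39>>0)&0xf = 0x9
opcode signed 4b, MSB=0: value = 3

3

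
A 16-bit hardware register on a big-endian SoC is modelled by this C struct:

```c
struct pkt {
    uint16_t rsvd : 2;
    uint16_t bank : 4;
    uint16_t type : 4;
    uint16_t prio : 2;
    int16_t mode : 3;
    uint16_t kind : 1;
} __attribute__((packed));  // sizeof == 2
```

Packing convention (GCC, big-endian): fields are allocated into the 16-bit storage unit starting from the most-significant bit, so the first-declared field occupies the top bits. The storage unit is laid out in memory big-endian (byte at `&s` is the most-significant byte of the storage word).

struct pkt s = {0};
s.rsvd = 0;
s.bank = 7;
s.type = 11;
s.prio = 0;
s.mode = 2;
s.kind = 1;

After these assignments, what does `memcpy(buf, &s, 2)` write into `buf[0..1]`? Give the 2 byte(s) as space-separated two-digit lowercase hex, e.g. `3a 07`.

rsvd:2 = 0 → 0x0 << 14 → word 0x0000
bank:4 = 7 → 0x7 << 10 → word 0x1c00
type:4 = 11 → 0xb << 6 → word 0x1ec0
prio:2 = 0 → 0x0 << 4 → word 0x1ec0
mode:3 = 2 → 0x2 << 1 → word 0x1ec4
kind:1 = 1 → 0x1 << 0 → word 0x1ec5
word = 0x1ec5 → big-endian bytes:
  [0]=0x1e  [1]=0xc5

1e c5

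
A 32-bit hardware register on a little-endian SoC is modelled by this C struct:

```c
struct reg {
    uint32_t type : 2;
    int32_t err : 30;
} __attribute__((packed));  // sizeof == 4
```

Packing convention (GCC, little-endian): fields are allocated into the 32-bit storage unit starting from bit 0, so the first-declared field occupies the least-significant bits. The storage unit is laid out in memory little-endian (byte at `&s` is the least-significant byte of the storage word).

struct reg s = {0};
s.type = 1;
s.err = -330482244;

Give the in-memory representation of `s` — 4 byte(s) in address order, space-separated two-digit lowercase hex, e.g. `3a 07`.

type (2b) val=1 bits=0x1 at bit 0: 0x00000001
err (30b) val=-330482244 bits=0x2c4d3dbc at bit 2: 0xb134f6f1
word = 0xb134f6f1 → little-endian bytes:
  [0]=0xf1  [1]=0xf6  [2]=0x34  [3]=0xb1

f1 f6 34 b1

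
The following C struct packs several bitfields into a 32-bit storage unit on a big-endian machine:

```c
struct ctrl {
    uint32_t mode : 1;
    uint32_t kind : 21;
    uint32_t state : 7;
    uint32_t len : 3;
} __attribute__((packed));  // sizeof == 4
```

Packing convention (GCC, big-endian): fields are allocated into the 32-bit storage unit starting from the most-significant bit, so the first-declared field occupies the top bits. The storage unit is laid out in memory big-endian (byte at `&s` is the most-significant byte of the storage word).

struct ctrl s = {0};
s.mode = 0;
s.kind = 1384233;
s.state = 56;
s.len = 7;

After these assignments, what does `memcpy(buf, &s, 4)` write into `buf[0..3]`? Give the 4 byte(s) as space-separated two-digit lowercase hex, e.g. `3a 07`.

[31+:1] mode=0 & 0x1 = 0x0; word=0x00000000
[10+:21] kind=1384233 & 0x1fffff = 0x151f29; word=0x547ca400
[3+:7] state=56 & 0x7f = 0x38; word=0x547ca5c0
[0+:3] len=7 & 0x7 = 0x7; word=0x547ca5c7
word = 0x547ca5c7 → big-endian bytes:
  [0]=0x54  [1]=0x7c  [2]=0xa5  [3]=0xc7

54 7c a5 c7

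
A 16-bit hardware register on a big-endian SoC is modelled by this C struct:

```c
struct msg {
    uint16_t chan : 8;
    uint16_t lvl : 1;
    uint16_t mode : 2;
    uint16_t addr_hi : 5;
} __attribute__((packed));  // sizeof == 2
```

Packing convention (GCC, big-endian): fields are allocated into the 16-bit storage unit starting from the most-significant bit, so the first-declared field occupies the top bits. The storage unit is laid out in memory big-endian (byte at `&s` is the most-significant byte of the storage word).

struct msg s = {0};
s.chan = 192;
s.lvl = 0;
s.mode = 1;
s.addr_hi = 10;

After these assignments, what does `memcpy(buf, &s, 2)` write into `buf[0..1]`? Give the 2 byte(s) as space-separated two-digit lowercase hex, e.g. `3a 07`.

chan:8 = 192 → 0xc0 << 8 → word 0xc000
lvl:1 = 0 → 0x0 << 7 → word 0xc000
mode:2 = 1 → 0x1 << 5 → word 0xc020
addr_hi:5 = 10 → 0xa << 0 → word 0xc02a
word = 0xc02a → big-endian bytes:
  [0]=0xc0  [1]=0x2a

c0 2a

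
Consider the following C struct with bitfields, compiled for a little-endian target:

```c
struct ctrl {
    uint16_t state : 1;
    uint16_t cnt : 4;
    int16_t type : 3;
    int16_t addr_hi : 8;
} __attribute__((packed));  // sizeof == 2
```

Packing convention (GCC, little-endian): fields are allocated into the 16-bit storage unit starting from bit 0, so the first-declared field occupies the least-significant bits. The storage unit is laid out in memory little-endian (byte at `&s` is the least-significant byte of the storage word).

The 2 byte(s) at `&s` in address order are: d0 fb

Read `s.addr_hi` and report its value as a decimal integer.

[0]=0xd0 [1]=0xfb (little-endian) → word 0xfbd0
state:1 @ bit 0 → (0xfbd0>>0)&0x1 = 0x0
cnt:4 @ bit 1 → (0xfbd0>>1)&0xf = 0x8
type:3 @ bit 5 → (0xfbd0>>5)&0x7 = 0x6
addr_hi:8 @ bit 8 → (0xfbd0>>8)&0xff = 0xfb  ←
addr_hi signed 8b, MSB=1: 251 - 256 = -5

-5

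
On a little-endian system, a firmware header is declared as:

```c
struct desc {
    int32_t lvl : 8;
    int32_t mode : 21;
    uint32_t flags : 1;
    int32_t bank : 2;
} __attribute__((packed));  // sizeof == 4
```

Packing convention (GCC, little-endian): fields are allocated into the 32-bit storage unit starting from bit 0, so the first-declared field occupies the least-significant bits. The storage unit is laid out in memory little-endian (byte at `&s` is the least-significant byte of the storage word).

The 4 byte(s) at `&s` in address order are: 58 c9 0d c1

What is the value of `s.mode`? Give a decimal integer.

69065

[0]=0x58 [1]=0xc9 [2]=0x0d [3]=0xc1 (little-endian) → word 0xc10dc958
lvl [0+:8] = (word>>0) & 0xff = 88
mode [8+:21] = (word>>8) & 0x1fffff = 69065  ←
flags [29+:1] = (word>>29) & 0x1 = 0
bank [30+:2] = (word>>30) & 0x3 = 3
mode signed 21b, MSB=0: value = 69065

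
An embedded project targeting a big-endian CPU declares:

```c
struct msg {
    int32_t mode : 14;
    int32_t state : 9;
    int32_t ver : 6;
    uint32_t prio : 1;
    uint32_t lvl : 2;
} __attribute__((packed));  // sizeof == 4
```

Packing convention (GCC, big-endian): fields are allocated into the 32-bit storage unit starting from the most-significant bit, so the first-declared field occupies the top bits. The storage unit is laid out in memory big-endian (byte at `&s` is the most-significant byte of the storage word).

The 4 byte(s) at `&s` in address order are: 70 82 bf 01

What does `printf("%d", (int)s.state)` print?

-161

[0]=0x70 [1]=0x82 [2]=0xbf [3]=0x01 (big-endian) → word 0x7082bf01
mode:14 @ bit 18 → (0x7082bf01>>18)&0x3fff = 0x1c20
state:9 @ bit 9 → (0x7082bf01>>9)&0x1ff = 0x15f  ←
ver:6 @ bit 3 → (0x7082bf01>>3)&0x3f = 0x20
prio:1 @ bit 2 → (0x7082bf01>>2)&0x1 = 0x0
lvl:2 @ bit 0 → (0x7082bf01>>0)&0x3 = 0x1
state signed 9b, MSB=1: 351 - 512 = -161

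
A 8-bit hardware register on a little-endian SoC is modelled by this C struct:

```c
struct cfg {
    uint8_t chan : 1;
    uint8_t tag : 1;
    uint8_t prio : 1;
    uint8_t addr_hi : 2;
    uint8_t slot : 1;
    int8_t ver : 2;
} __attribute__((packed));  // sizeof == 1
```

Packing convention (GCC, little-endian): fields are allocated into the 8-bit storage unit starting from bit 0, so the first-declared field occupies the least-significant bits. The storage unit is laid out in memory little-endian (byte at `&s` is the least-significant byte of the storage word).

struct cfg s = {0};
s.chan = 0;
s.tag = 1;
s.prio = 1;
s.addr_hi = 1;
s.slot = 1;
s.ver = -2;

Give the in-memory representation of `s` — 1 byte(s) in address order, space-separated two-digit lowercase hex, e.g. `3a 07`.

[0+:1] chan=0 & 0x1 = 0x0; word=0x00
[1+:1] tag=1 & 0x1 = 0x1; word=0x02
[2+:1] prio=1 & 0x1 = 0x1; word=0x06
[3+:2] addr_hi=1 & 0x3 = 0x1; word=0x0e
[5+:1] slot=1 & 0x1 = 0x1; word=0x2e
[6+:2] ver=-2 & 0x3 = 0x2; word=0xae
word = 0xae → little-endian bytes:
  [0]=0xae

ae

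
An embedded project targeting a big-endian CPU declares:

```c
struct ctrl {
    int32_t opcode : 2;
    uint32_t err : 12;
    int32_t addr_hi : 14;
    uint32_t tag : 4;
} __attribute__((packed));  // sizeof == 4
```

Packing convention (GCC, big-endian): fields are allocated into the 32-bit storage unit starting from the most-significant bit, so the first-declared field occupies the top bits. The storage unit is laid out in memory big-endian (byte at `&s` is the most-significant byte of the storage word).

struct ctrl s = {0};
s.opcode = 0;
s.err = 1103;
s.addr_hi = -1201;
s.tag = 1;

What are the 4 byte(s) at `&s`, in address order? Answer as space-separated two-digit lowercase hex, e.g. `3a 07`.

opcode:2 = 0 → 0x0 << 30 → word 0x00000000
err:12 = 1103 → 0x44f << 18 → word 0x113c0000
addr_hi:14 = -1201 → 0x3b4f << 4 → word 0x113fb4f0
tag:4 = 1 → 0x1 << 0 → word 0x113fb4f1
word = 0x113fb4f1 → big-endian bytes:
  [0]=0x11  [1]=0x3f  [2]=0xb4  [3]=0xf1

11 3f b4 f1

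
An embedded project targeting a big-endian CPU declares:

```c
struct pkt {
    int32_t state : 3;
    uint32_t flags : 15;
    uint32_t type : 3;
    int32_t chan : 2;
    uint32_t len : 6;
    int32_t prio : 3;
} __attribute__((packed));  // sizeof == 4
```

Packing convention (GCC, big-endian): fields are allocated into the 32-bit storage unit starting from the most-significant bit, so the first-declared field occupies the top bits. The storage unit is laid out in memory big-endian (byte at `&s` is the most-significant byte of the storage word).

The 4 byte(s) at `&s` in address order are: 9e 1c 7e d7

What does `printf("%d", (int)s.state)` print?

[0]=0x9e [1]=0x1c [2]=0x7e [3]=0xd7 (big-endian) → word 0x9e1c7ed7
state:3 @ bit 29 → (0x9e1c7ed7>>29)&0x7 = 0x4  ←
flags:15 @ bit 14 → (0x9e1c7ed7>>14)&0x7fff = 0x7871
type:3 @ bit 11 → (0x9e1c7ed7>>11)&0x7 = 0x7
chan:2 @ bit 9 → (0x9e1c7ed7>>9)&0x3 = 0x3
len:6 @ bit 3 → (0x9e1c7ed7>>3)&0x3f = 0x1a
prio:3 @ bit 0 → (0x9e1c7ed7>>0)&0x7 = 0x7
state signed 3b, MSB=1: 4 - 8 = -4

-4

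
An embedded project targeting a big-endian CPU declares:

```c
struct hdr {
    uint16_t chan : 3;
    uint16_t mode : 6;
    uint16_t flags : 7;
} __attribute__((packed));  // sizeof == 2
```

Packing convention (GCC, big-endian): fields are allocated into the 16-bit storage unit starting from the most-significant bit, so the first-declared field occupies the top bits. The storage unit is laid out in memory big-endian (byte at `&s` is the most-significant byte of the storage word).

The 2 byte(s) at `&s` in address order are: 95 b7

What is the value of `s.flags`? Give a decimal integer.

55

[0]=0x95 [1]=0xb7 (big-endian) → word 0x95b7
chan:3 @ bit 13 → (0x95b7>>13)&0x7 = 0x4
mode:6 @ bit 7 → (0x95b7>>7)&0x3f = 0x2b
flags:7 @ bit 0 → (0x95b7>>0)&0x7f = 0x37  ←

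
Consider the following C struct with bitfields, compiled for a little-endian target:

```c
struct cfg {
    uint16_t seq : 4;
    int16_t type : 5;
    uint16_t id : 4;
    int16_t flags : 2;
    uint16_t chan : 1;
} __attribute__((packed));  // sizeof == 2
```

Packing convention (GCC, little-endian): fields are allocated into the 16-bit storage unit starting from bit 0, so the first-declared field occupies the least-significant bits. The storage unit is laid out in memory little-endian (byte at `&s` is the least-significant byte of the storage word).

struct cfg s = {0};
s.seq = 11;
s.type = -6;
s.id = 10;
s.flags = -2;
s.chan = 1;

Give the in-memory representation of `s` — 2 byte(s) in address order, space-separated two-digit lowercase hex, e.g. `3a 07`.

ab d5

seq (4b) val=11 bits=0xb at bit 0: 0x000b
type (5b) val=-6 bits=0x1a at bit 4: 0x01ab
id (4b) val=10 bits=0xa at bit 9: 0x15ab
flags (2b) val=-2 bits=0x2 at bit 13: 0x55ab
chan (1b) val=1 bits=0x1 at bit 15: 0xd5ab
word = 0xd5ab → little-endian bytes:
  [0]=0xab  [1]=0xd5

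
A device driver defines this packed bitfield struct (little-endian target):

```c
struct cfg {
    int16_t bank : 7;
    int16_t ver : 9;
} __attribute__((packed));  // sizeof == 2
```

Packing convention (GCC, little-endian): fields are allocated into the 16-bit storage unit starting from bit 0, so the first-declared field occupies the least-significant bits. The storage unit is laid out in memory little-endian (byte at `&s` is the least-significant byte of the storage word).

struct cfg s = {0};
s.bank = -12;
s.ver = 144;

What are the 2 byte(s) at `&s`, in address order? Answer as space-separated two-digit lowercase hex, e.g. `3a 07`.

bank:7 = -12 → 0x74 << 0 → word 0x0074
ver:9 = 144 → 0x90 << 7 → word 0x4874
word = 0x4874 → little-endian bytes:
  [0]=0x74  [1]=0x48

74 48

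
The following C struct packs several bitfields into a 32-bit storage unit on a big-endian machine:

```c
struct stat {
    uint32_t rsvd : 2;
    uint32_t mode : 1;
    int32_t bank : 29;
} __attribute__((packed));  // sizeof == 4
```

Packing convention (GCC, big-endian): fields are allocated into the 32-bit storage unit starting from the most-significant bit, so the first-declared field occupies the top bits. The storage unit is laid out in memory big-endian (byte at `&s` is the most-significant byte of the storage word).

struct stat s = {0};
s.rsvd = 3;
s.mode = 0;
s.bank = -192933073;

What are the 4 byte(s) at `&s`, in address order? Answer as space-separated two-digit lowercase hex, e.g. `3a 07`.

d4 80 13 2f

[30+:2] rsvd=3 & 0x3 = 0x3; word=0xc0000000
[29+:1] mode=0 & 0x1 = 0x0; word=0xc0000000
[0+:29] bank=-192933073 & 0x1fffffff = 0x1480132f; word=0xd480132f
word = 0xd480132f → big-endian bytes:
  [0]=0xd4  [1]=0x80  [2]=0x13  [3]=0x2f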